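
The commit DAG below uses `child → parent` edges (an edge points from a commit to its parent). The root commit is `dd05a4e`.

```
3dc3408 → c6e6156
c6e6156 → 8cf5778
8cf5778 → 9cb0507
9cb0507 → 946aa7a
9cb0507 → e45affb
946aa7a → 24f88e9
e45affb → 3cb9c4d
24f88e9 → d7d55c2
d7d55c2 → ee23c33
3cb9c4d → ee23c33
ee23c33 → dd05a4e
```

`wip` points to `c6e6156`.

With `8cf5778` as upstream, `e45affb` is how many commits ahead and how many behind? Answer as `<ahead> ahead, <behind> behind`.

0 ahead, 5 behind

Reachable from e45affb: {3cb9c4d, dd05a4e, e45affb, ee23c33}.
Reachable from 8cf5778: {24f88e9, 3cb9c4d, 8cf5778, 946aa7a, 9cb0507, d7d55c2, dd05a4e, e45affb, ee23c33}.
Only in e45affb's history (ahead): {} — 0.
Only in 8cf5778's history (behind): {24f88e9, 8cf5778, 946aa7a, 9cb0507, d7d55c2} — 5.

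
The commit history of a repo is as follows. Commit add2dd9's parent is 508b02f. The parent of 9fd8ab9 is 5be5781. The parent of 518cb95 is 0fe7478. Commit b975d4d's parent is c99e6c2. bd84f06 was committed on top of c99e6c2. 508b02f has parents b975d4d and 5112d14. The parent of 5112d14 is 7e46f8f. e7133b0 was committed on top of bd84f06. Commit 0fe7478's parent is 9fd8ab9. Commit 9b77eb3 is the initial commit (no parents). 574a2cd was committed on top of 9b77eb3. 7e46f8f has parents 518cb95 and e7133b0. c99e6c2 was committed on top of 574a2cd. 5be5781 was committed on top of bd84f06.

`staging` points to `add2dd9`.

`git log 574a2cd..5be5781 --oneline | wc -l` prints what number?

Reachable from 5be5781: {574a2cd, 5be5781, 9b77eb3, bd84f06, c99e6c2}.
Reachable from 574a2cd: {574a2cd, 9b77eb3}.
In 5be5781's history but not 574a2cd's: {5be5781, bd84f06, c99e6c2} — 3 commits.

3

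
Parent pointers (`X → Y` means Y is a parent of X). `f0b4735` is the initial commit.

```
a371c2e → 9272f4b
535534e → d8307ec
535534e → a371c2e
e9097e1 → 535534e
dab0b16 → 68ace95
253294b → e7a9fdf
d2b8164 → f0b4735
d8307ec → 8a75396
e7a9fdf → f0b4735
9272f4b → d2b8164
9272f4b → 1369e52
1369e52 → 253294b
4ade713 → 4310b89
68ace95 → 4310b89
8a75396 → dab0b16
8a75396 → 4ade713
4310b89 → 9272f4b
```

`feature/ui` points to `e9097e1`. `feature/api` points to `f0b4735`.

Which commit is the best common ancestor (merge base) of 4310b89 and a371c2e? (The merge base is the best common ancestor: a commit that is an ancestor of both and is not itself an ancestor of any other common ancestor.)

Ancestors of 4310b89: {1369e52, 253294b, 4310b89, 9272f4b, d2b8164, e7a9fdf, f0b4735}.
Ancestors of a371c2e: {1369e52, 253294b, 9272f4b, a371c2e, d2b8164, e7a9fdf, f0b4735}.
Common ancestors: {1369e52, 253294b, 9272f4b, d2b8164, e7a9fdf, f0b4735}.
Among these, 9272f4b is not an ancestor of any other common ancestor — it is the merge base.

9272f4b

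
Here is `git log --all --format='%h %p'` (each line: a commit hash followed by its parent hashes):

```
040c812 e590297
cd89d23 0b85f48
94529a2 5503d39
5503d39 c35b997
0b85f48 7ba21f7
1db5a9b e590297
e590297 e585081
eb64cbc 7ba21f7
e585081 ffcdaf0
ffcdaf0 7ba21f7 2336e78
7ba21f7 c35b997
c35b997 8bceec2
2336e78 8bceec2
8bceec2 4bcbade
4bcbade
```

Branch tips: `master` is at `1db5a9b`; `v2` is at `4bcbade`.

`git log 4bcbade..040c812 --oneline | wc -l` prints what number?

8

Reachable from 040c812: {040c812, 2336e78, 4bcbade, 7ba21f7, 8bceec2, c35b997, e585081, e590297, ffcdaf0}.
Reachable from 4bcbade: {4bcbade}.
In 040c812's history but not 4bcbade's: {040c812, 2336e78, 7ba21f7, 8bceec2, c35b997, e585081, e590297, ffcdaf0} — 8 commits.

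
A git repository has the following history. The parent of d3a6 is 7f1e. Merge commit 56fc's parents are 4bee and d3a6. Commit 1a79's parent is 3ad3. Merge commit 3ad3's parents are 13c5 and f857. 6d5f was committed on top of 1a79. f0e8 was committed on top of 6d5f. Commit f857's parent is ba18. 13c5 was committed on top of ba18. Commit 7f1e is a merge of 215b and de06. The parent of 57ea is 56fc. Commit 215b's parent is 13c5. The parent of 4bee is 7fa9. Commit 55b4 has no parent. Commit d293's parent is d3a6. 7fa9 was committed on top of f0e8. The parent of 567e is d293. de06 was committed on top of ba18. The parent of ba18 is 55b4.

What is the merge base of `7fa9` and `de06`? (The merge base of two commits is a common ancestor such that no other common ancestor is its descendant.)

ba18

Ancestors of 7fa9: {13c5, 1a79, 3ad3, 55b4, 6d5f, 7fa9, ba18, f0e8, f857}.
Ancestors of de06: {55b4, ba18, de06}.
Common ancestors: {55b4, ba18}.
Among these, ba18 is not an ancestor of any other common ancestor — it is the merge base.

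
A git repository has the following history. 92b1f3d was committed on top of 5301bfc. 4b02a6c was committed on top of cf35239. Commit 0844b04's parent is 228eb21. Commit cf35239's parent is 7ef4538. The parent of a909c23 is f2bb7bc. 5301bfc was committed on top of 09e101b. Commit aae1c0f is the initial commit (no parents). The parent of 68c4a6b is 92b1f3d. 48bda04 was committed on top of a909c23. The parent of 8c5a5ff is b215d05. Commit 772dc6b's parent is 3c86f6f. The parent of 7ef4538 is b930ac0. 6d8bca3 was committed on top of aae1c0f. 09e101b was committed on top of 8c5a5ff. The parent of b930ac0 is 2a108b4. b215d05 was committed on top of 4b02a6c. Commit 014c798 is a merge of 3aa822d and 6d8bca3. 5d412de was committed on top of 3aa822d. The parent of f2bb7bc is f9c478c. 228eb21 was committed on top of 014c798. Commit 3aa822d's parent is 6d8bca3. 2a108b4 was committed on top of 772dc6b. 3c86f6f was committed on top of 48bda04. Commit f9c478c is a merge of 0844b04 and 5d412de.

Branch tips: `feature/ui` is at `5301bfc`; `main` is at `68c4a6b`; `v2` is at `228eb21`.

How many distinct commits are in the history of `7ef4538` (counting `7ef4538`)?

16

Walking parent pointers from 7ef4538: reachable set = {014c798, 0844b04, 228eb21, 2a108b4, 3aa822d, 3c86f6f, 48bda04, 5d412de, 6d8bca3, 772dc6b, 7ef4538, a909c23, aae1c0f, b930ac0, f2bb7bc, f9c478c}.
That is 16 commits.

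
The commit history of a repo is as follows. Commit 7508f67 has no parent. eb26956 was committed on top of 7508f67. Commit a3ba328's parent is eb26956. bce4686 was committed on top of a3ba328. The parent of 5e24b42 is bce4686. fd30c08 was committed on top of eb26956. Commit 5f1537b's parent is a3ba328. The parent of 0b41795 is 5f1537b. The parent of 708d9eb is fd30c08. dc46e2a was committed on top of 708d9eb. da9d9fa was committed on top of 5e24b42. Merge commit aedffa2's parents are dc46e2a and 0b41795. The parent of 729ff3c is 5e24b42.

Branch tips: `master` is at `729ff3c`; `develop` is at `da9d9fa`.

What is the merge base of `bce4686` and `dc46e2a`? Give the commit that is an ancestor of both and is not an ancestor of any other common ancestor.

Ancestors of bce4686: {7508f67, a3ba328, bce4686, eb26956}.
Ancestors of dc46e2a: {708d9eb, 7508f67, dc46e2a, eb26956, fd30c08}.
Common ancestors: {7508f67, eb26956}.
Among these, eb26956 is not an ancestor of any other common ancestor — it is the merge base.

eb26956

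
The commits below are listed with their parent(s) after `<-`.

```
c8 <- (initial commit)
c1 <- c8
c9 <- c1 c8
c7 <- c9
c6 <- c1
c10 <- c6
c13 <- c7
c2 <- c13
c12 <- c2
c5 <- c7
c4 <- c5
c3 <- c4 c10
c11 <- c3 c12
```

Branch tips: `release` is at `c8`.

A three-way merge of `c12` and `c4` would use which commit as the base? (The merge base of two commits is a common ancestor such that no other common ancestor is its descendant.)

Ancestors of c12: {c1, c12, c13, c2, c7, c8, c9}.
Ancestors of c4: {c1, c4, c5, c7, c8, c9}.
Common ancestors: {c1, c7, c8, c9}.
Among these, c7 is not an ancestor of any other common ancestor — it is the merge base.

c7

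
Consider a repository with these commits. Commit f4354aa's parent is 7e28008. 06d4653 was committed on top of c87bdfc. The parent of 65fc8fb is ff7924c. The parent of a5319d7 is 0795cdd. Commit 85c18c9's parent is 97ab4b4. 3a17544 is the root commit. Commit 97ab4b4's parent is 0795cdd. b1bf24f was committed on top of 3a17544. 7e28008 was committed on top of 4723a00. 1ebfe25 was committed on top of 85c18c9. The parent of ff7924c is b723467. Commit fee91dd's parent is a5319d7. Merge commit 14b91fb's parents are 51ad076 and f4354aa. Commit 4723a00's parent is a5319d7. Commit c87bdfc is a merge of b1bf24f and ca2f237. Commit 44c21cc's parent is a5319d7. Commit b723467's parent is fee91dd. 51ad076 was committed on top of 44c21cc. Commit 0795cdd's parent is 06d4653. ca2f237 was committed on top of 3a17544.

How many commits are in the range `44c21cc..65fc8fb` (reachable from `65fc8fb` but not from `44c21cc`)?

Reachable from 65fc8fb: {06d4653, 0795cdd, 3a17544, 65fc8fb, a5319d7, b1bf24f, b723467, c87bdfc, ca2f237, fee91dd, ff7924c}.
Reachable from 44c21cc: {06d4653, 0795cdd, 3a17544, 44c21cc, a5319d7, b1bf24f, c87bdfc, ca2f237}.
In 65fc8fb's history but not 44c21cc's: {65fc8fb, b723467, fee91dd, ff7924c} — 4 commits.

4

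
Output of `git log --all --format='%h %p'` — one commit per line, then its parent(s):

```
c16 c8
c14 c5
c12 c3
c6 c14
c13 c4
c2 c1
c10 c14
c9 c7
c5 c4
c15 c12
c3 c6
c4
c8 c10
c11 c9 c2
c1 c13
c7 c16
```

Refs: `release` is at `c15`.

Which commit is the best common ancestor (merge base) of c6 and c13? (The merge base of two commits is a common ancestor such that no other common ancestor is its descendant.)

c4

Ancestors of c6: {c14, c4, c5, c6}.
Ancestors of c13: {c13, c4}.
Common ancestors: {c4}.
The only common ancestor is c4, so it is the merge base.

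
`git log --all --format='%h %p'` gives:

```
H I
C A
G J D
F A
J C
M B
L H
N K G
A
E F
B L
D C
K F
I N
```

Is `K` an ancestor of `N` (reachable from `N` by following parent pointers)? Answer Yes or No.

Yes

Ancestors of N (commits reachable by following parents): {A, C, D, F, G, J, K, N}.
K is in that set, so it is an ancestor of N.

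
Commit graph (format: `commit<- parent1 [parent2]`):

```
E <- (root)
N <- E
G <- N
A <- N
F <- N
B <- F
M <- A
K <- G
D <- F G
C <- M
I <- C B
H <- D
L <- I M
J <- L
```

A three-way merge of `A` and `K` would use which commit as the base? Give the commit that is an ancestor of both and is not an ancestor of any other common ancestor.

Ancestors of A: {A, E, N}.
Ancestors of K: {E, G, K, N}.
Common ancestors: {E, N}.
Among these, N is not an ancestor of any other common ancestor — it is the merge base.

N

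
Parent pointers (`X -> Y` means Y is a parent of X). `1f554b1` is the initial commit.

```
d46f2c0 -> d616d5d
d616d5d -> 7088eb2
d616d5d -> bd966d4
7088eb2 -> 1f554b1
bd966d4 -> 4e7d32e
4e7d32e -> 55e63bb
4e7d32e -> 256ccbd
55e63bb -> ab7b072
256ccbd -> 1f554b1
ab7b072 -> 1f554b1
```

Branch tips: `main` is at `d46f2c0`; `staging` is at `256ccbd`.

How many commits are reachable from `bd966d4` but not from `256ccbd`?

4

Reachable from bd966d4: {1f554b1, 256ccbd, 4e7d32e, 55e63bb, ab7b072, bd966d4}.
Reachable from 256ccbd: {1f554b1, 256ccbd}.
In bd966d4's history but not 256ccbd's: {4e7d32e, 55e63bb, ab7b072, bd966d4} — 4 commits.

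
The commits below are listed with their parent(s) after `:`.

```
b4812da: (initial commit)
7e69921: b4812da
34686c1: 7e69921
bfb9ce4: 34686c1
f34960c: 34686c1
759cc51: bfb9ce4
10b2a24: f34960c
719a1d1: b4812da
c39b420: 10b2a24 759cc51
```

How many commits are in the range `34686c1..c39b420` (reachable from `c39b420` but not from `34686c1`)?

Reachable from c39b420: {10b2a24, 34686c1, 759cc51, 7e69921, b4812da, bfb9ce4, c39b420, f34960c}.
Reachable from 34686c1: {34686c1, 7e69921, b4812da}.
In c39b420's history but not 34686c1's: {10b2a24, 759cc51, bfb9ce4, c39b420, f34960c} — 5 commits.

5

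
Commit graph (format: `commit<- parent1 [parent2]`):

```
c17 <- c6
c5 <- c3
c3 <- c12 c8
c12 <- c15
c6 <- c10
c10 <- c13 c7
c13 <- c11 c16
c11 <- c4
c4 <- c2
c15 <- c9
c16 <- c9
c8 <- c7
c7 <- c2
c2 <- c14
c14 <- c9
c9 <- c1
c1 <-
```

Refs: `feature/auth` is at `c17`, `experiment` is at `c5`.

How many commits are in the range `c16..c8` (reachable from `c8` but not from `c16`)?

4

Reachable from c8: {c1, c14, c2, c7, c8, c9}.
Reachable from c16: {c1, c16, c9}.
In c8's history but not c16's: {c14, c2, c7, c8} — 4 commits.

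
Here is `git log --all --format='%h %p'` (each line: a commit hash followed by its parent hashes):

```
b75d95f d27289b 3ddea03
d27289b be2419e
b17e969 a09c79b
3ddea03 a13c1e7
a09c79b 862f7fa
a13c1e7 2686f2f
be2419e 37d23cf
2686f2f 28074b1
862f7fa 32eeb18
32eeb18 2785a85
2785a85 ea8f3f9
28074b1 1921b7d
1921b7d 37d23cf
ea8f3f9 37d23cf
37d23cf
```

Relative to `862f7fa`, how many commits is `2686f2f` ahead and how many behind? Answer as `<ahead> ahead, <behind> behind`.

3 ahead, 4 behind

Reachable from 2686f2f: {1921b7d, 2686f2f, 28074b1, 37d23cf}.
Reachable from 862f7fa: {2785a85, 32eeb18, 37d23cf, 862f7fa, ea8f3f9}.
Only in 2686f2f's history (ahead): {1921b7d, 2686f2f, 28074b1} — 3.
Only in 862f7fa's history (behind): {2785a85, 32eeb18, 862f7fa, ea8f3f9} — 4.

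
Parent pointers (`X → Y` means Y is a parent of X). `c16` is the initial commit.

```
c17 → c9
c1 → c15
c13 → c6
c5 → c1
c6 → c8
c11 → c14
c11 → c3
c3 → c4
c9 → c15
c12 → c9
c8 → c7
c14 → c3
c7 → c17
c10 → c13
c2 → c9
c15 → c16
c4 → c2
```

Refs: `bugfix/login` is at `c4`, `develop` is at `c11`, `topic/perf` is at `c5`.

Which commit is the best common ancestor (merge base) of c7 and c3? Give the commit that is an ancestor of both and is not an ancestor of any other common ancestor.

c9

Ancestors of c7: {c15, c16, c17, c7, c9}.
Ancestors of c3: {c15, c16, c2, c3, c4, c9}.
Common ancestors: {c15, c16, c9}.
Among these, c9 is not an ancestor of any other common ancestor — it is the merge base.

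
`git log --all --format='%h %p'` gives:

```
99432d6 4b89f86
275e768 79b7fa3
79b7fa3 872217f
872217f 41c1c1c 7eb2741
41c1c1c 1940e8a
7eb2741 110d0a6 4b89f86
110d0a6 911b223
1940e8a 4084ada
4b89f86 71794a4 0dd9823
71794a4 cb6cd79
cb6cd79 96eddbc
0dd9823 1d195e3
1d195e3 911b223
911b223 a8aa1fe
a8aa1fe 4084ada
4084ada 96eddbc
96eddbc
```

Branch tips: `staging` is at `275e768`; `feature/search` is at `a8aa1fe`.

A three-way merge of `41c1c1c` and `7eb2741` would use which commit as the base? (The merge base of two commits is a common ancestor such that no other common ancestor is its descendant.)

Ancestors of 41c1c1c: {1940e8a, 4084ada, 41c1c1c, 96eddbc}.
Ancestors of 7eb2741: {0dd9823, 110d0a6, 1d195e3, 4084ada, 4b89f86, 71794a4, 7eb2741, 911b223, 96eddbc, a8aa1fe, cb6cd79}.
Common ancestors: {4084ada, 96eddbc}.
Among these, 4084ada is not an ancestor of any other common ancestor — it is the merge base.

4084ada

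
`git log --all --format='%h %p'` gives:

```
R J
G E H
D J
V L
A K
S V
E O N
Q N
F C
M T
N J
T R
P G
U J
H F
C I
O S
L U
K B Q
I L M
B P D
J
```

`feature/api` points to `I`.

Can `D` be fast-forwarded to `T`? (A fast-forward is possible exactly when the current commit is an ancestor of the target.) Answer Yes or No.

A fast-forward from D to T is possible iff D is an ancestor of T.
Ancestors of T: {J, R, T}.
D is not among them, so fast-forward is not possible.

No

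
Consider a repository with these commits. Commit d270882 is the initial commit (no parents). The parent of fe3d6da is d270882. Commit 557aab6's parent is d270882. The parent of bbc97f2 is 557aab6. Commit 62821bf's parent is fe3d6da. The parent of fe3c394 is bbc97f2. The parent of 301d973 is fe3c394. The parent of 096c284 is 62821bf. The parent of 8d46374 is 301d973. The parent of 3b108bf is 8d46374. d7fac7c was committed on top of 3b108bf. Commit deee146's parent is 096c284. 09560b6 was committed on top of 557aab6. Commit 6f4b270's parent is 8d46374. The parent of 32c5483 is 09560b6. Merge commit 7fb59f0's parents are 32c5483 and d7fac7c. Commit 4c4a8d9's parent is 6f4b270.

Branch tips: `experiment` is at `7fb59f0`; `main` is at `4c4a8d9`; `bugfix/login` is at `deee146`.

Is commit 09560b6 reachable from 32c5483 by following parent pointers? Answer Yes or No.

Yes

Ancestors of 32c5483 (commits reachable by following parents): {09560b6, 32c5483, 557aab6, d270882}.
09560b6 is in that set, so it is an ancestor of 32c5483.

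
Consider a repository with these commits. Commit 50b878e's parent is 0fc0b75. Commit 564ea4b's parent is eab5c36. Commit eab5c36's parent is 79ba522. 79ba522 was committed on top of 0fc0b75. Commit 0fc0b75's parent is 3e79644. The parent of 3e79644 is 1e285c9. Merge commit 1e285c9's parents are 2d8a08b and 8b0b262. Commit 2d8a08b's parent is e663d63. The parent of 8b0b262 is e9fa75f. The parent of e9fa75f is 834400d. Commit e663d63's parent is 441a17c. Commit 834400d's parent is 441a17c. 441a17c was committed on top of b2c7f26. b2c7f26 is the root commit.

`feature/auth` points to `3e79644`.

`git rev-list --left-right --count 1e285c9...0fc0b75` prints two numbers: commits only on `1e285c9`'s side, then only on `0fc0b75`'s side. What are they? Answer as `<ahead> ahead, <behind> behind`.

0 ahead, 2 behind

Reachable from 1e285c9: {1e285c9, 2d8a08b, 441a17c, 834400d, 8b0b262, b2c7f26, e663d63, e9fa75f}.
Reachable from 0fc0b75: {0fc0b75, 1e285c9, 2d8a08b, 3e79644, 441a17c, 834400d, 8b0b262, b2c7f26, e663d63, e9fa75f}.
Only in 1e285c9's history (ahead): {} — 0.
Only in 0fc0b75's history (behind): {0fc0b75, 3e79644} — 2.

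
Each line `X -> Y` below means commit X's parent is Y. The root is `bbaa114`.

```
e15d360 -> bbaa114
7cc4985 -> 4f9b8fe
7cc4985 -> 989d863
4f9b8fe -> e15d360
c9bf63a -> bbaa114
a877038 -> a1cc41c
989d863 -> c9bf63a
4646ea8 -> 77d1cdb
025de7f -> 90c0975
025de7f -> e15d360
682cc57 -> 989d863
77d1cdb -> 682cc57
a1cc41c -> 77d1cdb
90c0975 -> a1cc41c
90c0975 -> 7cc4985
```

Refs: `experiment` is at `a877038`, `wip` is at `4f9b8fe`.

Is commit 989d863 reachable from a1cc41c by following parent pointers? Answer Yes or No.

Ancestors of a1cc41c (commits reachable by following parents): {682cc57, 77d1cdb, 989d863, a1cc41c, bbaa114, c9bf63a}.
989d863 is in that set, so it is an ancestor of a1cc41c.

Yes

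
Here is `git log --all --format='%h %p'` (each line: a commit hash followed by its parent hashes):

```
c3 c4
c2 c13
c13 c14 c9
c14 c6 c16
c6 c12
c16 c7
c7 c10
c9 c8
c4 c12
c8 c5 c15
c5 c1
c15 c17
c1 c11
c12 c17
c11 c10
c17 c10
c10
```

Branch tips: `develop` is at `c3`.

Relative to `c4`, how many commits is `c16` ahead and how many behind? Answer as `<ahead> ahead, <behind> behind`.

2 ahead, 3 behind

Reachable from c16: {c10, c16, c7}.
Reachable from c4: {c10, c12, c17, c4}.
Only in c16's history (ahead): {c16, c7} — 2.
Only in c4's history (behind): {c12, c17, c4} — 3.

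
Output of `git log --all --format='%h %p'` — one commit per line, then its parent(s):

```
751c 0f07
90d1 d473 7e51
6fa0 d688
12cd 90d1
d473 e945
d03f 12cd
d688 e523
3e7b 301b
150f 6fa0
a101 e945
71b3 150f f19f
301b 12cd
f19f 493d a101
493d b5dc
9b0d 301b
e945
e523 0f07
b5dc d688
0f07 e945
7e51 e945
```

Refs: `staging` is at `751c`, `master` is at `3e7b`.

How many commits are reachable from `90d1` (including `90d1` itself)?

4

Walking parent pointers from 90d1: reachable set = {7e51, 90d1, d473, e945}.
That is 4 commits.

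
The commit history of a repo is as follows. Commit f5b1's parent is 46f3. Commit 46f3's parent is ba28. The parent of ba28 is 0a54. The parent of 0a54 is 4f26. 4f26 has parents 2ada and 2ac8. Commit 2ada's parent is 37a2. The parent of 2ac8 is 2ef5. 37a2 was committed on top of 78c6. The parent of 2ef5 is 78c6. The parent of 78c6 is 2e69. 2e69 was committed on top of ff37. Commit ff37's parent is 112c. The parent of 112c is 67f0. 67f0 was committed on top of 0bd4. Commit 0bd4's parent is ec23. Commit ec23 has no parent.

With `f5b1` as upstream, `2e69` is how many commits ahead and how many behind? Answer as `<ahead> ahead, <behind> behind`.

0 ahead, 10 behind

Reachable from 2e69: {0bd4, 112c, 2e69, 67f0, ec23, ff37}.
Reachable from f5b1: {0a54, 0bd4, 112c, 2ac8, 2ada, 2e69, 2ef5, 37a2, 46f3, 4f26, 67f0, 78c6, ba28, ec23, f5b1, ff37}.
Only in 2e69's history (ahead): {} — 0.
Only in f5b1's history (behind): {0a54, 2ac8, 2ada, 2ef5, 37a2, 46f3, 4f26, 78c6, ba28, f5b1} — 10.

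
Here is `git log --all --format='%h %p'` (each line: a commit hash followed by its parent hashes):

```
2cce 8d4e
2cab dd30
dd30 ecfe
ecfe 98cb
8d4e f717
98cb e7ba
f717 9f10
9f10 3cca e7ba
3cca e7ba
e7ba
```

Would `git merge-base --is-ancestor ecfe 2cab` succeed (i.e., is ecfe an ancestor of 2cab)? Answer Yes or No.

Yes

Ancestors of 2cab (commits reachable by following parents): {2cab, 98cb, dd30, e7ba, ecfe}.
ecfe is in that set, so it is an ancestor of 2cab.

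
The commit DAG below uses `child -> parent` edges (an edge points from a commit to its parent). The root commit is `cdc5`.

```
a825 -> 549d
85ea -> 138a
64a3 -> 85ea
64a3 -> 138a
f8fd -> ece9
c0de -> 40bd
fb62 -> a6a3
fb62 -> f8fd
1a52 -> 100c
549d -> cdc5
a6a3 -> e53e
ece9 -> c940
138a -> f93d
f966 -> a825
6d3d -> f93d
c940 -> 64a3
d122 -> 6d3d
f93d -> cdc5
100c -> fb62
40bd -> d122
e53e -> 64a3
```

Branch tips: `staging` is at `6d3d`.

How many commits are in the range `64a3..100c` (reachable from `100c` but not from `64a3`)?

7

Reachable from 100c: {100c, 138a, 64a3, 85ea, a6a3, c940, cdc5, e53e, ece9, f8fd, f93d, fb62}.
Reachable from 64a3: {138a, 64a3, 85ea, cdc5, f93d}.
In 100c's history but not 64a3's: {100c, a6a3, c940, e53e, ece9, f8fd, fb62} — 7 commits.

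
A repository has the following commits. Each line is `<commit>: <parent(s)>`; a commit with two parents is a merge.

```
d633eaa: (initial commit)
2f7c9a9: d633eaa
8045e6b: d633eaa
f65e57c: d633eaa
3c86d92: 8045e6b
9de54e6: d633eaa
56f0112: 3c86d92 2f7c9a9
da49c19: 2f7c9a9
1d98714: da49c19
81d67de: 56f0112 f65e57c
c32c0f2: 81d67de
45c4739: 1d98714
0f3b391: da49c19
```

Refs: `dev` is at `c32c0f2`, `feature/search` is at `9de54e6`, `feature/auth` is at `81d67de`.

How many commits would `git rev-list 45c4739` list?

Walking parent pointers from 45c4739: reachable set = {1d98714, 2f7c9a9, 45c4739, d633eaa, da49c19}.
That is 5 commits.

5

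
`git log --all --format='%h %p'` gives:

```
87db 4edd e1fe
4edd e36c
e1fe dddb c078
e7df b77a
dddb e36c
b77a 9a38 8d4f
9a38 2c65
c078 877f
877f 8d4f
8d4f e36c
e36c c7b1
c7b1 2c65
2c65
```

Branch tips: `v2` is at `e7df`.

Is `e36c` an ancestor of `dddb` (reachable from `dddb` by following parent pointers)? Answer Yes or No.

Yes

Ancestors of dddb (commits reachable by following parents): {2c65, c7b1, dddb, e36c}.
e36c is in that set, so it is an ancestor of dddb.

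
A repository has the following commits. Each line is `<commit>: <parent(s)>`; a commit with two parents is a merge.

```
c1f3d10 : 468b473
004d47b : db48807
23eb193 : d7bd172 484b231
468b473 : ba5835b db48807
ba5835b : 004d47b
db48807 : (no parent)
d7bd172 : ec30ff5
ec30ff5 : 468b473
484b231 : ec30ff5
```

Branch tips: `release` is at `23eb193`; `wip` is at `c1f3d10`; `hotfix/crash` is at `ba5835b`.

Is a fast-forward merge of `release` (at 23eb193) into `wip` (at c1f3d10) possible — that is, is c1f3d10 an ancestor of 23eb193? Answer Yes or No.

A fast-forward from c1f3d10 to 23eb193 is possible iff c1f3d10 is an ancestor of 23eb193.
Ancestors of 23eb193: {004d47b, 23eb193, 468b473, 484b231, ba5835b, d7bd172, db48807, ec30ff5}.
c1f3d10 is not among them, so fast-forward is not possible.

No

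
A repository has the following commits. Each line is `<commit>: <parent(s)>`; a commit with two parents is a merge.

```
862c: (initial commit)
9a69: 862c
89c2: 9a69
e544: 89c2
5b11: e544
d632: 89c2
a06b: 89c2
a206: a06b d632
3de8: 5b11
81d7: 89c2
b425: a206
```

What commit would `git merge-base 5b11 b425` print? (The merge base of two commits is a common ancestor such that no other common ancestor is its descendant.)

Ancestors of 5b11: {5b11, 862c, 89c2, 9a69, e544}.
Ancestors of b425: {862c, 89c2, 9a69, a06b, a206, b425, d632}.
Common ancestors: {862c, 89c2, 9a69}.
Among these, 89c2 is not an ancestor of any other common ancestor — it is the merge base.

89c2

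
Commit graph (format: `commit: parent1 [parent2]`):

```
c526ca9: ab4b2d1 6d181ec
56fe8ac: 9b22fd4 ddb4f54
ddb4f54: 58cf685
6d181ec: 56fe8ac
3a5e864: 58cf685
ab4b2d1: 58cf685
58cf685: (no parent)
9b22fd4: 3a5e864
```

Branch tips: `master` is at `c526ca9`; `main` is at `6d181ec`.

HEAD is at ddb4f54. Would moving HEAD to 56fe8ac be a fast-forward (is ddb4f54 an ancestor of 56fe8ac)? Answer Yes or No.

A fast-forward from ddb4f54 to 56fe8ac is possible iff ddb4f54 is an ancestor of 56fe8ac.
Ancestors of 56fe8ac: {3a5e864, 56fe8ac, 58cf685, 9b22fd4, ddb4f54}.
ddb4f54 is among them, so fast-forward is possible.

Yes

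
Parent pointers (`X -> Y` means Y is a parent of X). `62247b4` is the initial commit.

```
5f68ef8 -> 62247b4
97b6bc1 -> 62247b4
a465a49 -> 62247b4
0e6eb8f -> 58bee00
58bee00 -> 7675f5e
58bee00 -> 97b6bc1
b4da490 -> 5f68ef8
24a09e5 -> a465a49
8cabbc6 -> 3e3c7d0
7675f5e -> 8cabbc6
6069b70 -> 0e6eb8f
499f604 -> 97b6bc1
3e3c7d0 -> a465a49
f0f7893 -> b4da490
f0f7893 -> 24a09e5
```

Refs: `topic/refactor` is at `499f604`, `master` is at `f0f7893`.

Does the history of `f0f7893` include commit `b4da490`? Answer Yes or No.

Yes

Ancestors of f0f7893 (commits reachable by following parents): {24a09e5, 5f68ef8, 62247b4, a465a49, b4da490, f0f7893}.
b4da490 is in that set, so it is an ancestor of f0f7893.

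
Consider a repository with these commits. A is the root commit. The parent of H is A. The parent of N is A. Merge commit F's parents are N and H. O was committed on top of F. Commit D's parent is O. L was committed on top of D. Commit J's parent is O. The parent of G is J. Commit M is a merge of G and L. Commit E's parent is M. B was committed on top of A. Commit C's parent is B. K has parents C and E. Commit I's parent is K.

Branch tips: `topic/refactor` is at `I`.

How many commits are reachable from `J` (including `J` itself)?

6

Walking parent pointers from J: reachable set = {A, F, H, J, N, O}.
That is 6 commits.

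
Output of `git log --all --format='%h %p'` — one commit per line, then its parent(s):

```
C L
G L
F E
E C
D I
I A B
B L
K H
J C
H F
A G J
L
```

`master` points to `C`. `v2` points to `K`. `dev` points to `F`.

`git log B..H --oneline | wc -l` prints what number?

Reachable from H: {C, E, F, H, L}.
Reachable from B: {B, L}.
In H's history but not B's: {C, E, F, H} — 4 commits.

4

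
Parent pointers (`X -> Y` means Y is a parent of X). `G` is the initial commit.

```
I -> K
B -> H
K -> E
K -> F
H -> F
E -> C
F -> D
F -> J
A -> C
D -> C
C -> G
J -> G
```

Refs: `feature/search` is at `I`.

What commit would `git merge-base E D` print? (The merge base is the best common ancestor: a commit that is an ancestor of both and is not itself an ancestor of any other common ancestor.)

Ancestors of E: {C, E, G}.
Ancestors of D: {C, D, G}.
Common ancestors: {C, G}.
Among these, C is not an ancestor of any other common ancestor — it is the merge base.

C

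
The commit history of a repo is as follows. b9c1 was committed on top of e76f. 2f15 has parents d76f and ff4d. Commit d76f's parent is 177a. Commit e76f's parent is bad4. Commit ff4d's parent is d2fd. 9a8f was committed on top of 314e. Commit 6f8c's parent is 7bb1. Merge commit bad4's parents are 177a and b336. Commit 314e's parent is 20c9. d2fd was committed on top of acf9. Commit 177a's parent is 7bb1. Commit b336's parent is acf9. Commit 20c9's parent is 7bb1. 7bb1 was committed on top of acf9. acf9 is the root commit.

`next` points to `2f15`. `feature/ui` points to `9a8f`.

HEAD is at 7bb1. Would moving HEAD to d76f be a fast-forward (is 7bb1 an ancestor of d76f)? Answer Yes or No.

Yes

A fast-forward from 7bb1 to d76f is possible iff 7bb1 is an ancestor of d76f.
Ancestors of d76f: {177a, 7bb1, acf9, d76f}.
7bb1 is among them, so fast-forward is possible.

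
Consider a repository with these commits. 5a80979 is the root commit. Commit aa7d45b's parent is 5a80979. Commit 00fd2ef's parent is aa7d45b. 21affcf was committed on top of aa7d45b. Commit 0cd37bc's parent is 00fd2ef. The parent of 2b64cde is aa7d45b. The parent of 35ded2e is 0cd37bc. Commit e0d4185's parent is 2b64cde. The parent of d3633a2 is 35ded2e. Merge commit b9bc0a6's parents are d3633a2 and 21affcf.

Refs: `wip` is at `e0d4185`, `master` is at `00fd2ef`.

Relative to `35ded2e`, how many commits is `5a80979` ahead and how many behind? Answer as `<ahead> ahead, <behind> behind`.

0 ahead, 4 behind

Reachable from 5a80979: {5a80979}.
Reachable from 35ded2e: {00fd2ef, 0cd37bc, 35ded2e, 5a80979, aa7d45b}.
Only in 5a80979's history (ahead): {} — 0.
Only in 35ded2e's history (behind): {00fd2ef, 0cd37bc, 35ded2e, aa7d45b} — 4.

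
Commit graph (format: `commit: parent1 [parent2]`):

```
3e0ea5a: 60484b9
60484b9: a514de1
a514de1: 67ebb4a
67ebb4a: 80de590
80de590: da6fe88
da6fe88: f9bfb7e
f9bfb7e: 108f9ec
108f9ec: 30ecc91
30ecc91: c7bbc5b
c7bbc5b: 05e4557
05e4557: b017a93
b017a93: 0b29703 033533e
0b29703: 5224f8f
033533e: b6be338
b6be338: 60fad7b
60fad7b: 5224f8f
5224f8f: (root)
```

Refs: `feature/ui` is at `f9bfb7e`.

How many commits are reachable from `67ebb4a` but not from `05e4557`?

7

Reachable from 67ebb4a: {033533e, 05e4557, 0b29703, 108f9ec, 30ecc91, 5224f8f, 60fad7b, 67ebb4a, 80de590, b017a93, b6be338, c7bbc5b, da6fe88, f9bfb7e}.
Reachable from 05e4557: {033533e, 05e4557, 0b29703, 5224f8f, 60fad7b, b017a93, b6be338}.
In 67ebb4a's history but not 05e4557's: {108f9ec, 30ecc91, 67ebb4a, 80de590, c7bbc5b, da6fe88, f9bfb7e} — 7 commits.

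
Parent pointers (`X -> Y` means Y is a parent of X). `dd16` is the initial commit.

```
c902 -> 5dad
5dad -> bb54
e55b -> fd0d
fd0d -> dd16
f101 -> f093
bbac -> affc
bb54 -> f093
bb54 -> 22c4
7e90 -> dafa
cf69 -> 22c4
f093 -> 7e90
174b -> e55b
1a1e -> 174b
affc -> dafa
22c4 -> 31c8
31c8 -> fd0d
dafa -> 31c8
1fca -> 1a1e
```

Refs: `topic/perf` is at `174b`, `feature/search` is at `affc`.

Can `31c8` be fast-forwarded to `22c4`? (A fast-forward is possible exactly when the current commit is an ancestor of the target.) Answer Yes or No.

A fast-forward from 31c8 to 22c4 is possible iff 31c8 is an ancestor of 22c4.
Ancestors of 22c4: {22c4, 31c8, dd16, fd0d}.
31c8 is among them, so fast-forward is possible.

Yes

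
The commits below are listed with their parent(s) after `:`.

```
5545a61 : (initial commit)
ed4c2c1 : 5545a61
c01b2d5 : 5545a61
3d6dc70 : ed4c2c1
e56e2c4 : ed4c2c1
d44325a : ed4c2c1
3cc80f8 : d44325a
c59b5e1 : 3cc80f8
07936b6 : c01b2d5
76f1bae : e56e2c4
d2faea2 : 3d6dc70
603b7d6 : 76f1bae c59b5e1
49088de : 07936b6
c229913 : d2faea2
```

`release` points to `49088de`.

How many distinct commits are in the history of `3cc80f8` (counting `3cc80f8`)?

4

Walking parent pointers from 3cc80f8: reachable set = {3cc80f8, 5545a61, d44325a, ed4c2c1}.
That is 4 commits.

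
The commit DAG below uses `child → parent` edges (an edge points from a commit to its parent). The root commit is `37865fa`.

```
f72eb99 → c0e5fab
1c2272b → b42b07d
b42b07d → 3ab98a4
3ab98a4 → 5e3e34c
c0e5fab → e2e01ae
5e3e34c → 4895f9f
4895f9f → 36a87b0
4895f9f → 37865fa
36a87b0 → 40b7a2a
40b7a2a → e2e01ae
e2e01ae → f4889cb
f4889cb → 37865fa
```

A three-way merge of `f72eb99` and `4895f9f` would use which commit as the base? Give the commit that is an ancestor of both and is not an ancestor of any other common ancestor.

Ancestors of f72eb99: {37865fa, c0e5fab, e2e01ae, f4889cb, f72eb99}.
Ancestors of 4895f9f: {36a87b0, 37865fa, 40b7a2a, 4895f9f, e2e01ae, f4889cb}.
Common ancestors: {37865fa, e2e01ae, f4889cb}.
Among these, e2e01ae is not an ancestor of any other common ancestor — it is the merge base.

e2e01ae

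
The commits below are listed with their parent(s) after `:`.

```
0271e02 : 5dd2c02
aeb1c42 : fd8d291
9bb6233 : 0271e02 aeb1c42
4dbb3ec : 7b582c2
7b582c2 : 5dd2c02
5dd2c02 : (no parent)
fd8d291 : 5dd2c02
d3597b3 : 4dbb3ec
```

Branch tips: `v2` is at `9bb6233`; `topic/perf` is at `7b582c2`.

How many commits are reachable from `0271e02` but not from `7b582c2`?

Reachable from 0271e02: {0271e02, 5dd2c02}.
Reachable from 7b582c2: {5dd2c02, 7b582c2}.
In 0271e02's history but not 7b582c2's: {0271e02} — 1 commit.

1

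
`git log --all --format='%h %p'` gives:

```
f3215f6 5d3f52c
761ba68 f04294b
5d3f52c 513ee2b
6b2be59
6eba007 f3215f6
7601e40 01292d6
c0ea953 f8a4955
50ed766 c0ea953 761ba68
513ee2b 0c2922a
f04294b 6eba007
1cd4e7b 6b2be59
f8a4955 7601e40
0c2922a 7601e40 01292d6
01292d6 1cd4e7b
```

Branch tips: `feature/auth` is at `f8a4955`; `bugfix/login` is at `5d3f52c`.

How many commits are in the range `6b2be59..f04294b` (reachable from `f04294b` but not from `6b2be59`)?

9

Reachable from f04294b: {01292d6, 0c2922a, 1cd4e7b, 513ee2b, 5d3f52c, 6b2be59, 6eba007, 7601e40, f04294b, f3215f6}.
Reachable from 6b2be59: {6b2be59}.
In f04294b's history but not 6b2be59's: {01292d6, 0c2922a, 1cd4e7b, 513ee2b, 5d3f52c, 6eba007, 7601e40, f04294b, f3215f6} — 9 commits.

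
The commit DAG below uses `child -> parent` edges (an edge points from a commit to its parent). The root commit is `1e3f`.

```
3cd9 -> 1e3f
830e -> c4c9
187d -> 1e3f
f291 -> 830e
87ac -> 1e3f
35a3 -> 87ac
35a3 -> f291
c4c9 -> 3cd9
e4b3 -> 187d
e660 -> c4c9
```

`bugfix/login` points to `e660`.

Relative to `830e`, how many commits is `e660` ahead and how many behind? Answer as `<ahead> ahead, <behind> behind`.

Reachable from e660: {1e3f, 3cd9, c4c9, e660}.
Reachable from 830e: {1e3f, 3cd9, 830e, c4c9}.
Only in e660's history (ahead): {e660} — 1.
Only in 830e's history (behind): {830e} — 1.

1 ahead, 1 behind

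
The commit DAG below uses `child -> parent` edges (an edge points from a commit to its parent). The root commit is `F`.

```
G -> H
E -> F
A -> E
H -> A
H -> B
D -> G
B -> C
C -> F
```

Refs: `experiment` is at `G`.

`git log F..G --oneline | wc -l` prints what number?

Reachable from G: {A, B, C, E, F, G, H}.
Reachable from F: {F}.
In G's history but not F's: {A, B, C, E, G, H} — 6 commits.

6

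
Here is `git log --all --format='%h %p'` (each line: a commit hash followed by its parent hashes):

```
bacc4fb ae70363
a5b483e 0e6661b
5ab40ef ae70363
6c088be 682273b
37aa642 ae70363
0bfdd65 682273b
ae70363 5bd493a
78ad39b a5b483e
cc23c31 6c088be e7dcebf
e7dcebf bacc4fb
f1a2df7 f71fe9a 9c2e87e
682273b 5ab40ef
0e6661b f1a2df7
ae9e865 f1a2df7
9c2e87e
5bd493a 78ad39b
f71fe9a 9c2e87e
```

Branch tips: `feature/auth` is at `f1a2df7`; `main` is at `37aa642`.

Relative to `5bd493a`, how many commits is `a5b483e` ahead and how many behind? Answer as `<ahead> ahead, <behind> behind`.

Reachable from a5b483e: {0e6661b, 9c2e87e, a5b483e, f1a2df7, f71fe9a}.
Reachable from 5bd493a: {0e6661b, 5bd493a, 78ad39b, 9c2e87e, a5b483e, f1a2df7, f71fe9a}.
Only in a5b483e's history (ahead): {} — 0.
Only in 5bd493a's history (behind): {5bd493a, 78ad39b} — 2.

0 ahead, 2 behind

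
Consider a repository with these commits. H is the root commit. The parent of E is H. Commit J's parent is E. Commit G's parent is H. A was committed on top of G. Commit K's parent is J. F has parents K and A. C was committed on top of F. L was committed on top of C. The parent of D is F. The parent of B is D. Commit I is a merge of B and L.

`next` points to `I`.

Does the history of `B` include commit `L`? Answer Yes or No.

No

Ancestors of B: {A, B, D, E, F, G, H, J, K}.
L is not in that set, so it is not an ancestor of B.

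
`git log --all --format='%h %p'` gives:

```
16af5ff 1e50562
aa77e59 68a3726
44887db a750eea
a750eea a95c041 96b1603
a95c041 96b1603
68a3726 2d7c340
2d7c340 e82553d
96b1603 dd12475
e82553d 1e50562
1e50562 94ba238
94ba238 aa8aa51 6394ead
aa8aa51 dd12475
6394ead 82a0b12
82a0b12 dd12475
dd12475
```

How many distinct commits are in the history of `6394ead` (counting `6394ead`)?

Walking parent pointers from 6394ead: reachable set = {6394ead, 82a0b12, dd12475}.
That is 3 commits.

3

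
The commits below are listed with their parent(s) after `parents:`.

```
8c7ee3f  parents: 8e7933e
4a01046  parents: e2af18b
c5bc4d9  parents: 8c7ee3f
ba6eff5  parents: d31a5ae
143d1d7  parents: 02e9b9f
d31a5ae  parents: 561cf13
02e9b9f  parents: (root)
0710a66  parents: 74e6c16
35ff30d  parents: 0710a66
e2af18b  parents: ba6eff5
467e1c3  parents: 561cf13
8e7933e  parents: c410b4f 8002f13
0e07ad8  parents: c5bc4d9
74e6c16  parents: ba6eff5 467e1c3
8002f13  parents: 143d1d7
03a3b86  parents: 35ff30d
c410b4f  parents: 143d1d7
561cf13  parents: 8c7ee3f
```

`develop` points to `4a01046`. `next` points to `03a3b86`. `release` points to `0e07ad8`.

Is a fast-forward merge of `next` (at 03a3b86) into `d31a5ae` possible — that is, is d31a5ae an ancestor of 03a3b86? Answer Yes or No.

Yes

A fast-forward from d31a5ae to 03a3b86 is possible iff d31a5ae is an ancestor of 03a3b86.
Ancestors of 03a3b86: {02e9b9f, 03a3b86, 0710a66, 143d1d7, 35ff30d, 467e1c3, 561cf13, 74e6c16, 8002f13, 8c7ee3f, 8e7933e, ba6eff5, c410b4f, d31a5ae}.
d31a5ae is among them, so fast-forward is possible.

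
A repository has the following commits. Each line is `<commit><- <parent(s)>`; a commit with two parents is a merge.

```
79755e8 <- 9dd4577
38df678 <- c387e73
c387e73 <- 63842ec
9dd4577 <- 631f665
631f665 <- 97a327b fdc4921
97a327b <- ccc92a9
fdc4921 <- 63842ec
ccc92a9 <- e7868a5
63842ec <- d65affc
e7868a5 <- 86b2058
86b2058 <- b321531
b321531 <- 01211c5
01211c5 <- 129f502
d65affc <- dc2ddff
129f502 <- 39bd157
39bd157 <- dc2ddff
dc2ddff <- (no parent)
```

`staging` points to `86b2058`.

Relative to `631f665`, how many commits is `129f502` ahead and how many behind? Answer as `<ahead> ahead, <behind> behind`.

Reachable from 129f502: {129f502, 39bd157, dc2ddff}.
Reachable from 631f665: {01211c5, 129f502, 39bd157, 631f665, 63842ec, 86b2058, 97a327b, b321531, ccc92a9, d65affc, dc2ddff, e7868a5, fdc4921}.
Only in 129f502's history (ahead): {} — 0.
Only in 631f665's history (behind): {01211c5, 631f665, 63842ec, 86b2058, 97a327b, b321531, ccc92a9, d65affc, e7868a5, fdc4921} — 10.

0 ahead, 10 behind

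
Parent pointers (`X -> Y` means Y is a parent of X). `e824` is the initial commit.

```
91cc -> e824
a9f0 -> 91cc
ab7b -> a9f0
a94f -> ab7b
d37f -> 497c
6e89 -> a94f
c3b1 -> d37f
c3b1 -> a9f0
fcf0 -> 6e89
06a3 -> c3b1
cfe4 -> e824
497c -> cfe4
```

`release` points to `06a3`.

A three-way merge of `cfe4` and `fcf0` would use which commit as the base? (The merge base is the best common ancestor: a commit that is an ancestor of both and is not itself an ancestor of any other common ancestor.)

Ancestors of cfe4: {cfe4, e824}.
Ancestors of fcf0: {6e89, 91cc, a94f, a9f0, ab7b, e824, fcf0}.
Common ancestors: {e824}.
The only common ancestor is e824, so it is the merge base.

e824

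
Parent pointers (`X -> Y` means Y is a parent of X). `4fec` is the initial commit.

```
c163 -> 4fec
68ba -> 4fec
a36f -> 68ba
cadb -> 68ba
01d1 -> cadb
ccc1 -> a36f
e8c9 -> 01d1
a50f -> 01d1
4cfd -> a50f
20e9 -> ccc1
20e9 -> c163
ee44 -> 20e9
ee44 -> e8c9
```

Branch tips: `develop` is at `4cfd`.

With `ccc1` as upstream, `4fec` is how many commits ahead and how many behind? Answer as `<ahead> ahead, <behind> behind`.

0 ahead, 3 behind

Reachable from 4fec: {4fec}.
Reachable from ccc1: {4fec, 68ba, a36f, ccc1}.
Only in 4fec's history (ahead): {} — 0.
Only in ccc1's history (behind): {68ba, a36f, ccc1} — 3.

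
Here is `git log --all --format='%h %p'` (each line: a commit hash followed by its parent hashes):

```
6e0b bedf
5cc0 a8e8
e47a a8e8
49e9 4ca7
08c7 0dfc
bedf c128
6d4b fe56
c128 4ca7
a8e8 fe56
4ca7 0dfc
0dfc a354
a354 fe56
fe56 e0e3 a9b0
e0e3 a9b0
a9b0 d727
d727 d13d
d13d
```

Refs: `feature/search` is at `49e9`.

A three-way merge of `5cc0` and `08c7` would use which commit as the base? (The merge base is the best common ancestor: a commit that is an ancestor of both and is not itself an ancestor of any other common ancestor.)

Ancestors of 5cc0: {5cc0, a8e8, a9b0, d13d, d727, e0e3, fe56}.
Ancestors of 08c7: {08c7, 0dfc, a354, a9b0, d13d, d727, e0e3, fe56}.
Common ancestors: {a9b0, d13d, d727, e0e3, fe56}.
Among these, fe56 is not an ancestor of any other common ancestor — it is the merge base.

fe56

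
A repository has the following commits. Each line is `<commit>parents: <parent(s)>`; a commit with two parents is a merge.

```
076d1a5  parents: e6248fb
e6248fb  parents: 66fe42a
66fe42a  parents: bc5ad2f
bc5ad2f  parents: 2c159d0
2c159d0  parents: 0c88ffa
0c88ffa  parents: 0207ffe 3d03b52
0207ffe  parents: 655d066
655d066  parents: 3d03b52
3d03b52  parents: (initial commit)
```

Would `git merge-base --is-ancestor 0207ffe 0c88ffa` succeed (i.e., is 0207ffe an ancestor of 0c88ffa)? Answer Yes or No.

Yes

Ancestors of 0c88ffa (commits reachable by following parents): {0207ffe, 0c88ffa, 3d03b52, 655d066}.
0207ffe is in that set, so it is an ancestor of 0c88ffa.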